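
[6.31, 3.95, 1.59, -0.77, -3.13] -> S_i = 6.31 + -2.36*i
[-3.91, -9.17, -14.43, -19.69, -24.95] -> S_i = -3.91 + -5.26*i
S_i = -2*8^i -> [-2, -16, -128, -1024, -8192]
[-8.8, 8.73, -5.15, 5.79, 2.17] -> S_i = Random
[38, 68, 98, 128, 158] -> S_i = 38 + 30*i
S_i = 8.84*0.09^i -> [8.84, 0.8, 0.07, 0.01, 0.0]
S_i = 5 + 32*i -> [5, 37, 69, 101, 133]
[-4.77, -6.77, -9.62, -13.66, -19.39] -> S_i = -4.77*1.42^i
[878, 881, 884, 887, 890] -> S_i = 878 + 3*i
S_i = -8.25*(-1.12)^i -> [-8.25, 9.24, -10.35, 11.59, -12.98]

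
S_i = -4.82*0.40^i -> [-4.82, -1.93, -0.77, -0.31, -0.12]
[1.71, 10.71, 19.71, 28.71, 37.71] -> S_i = 1.71 + 9.00*i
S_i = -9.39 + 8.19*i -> [-9.39, -1.2, 6.99, 15.18, 23.37]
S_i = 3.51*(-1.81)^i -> [3.51, -6.35, 11.5, -20.81, 37.67]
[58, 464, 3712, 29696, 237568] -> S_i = 58*8^i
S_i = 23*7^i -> [23, 161, 1127, 7889, 55223]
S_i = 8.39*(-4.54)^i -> [8.39, -38.09, 172.93, -785.11, 3564.39]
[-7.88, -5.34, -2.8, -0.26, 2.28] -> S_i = -7.88 + 2.54*i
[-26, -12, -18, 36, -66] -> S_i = Random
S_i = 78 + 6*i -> [78, 84, 90, 96, 102]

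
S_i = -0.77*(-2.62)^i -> [-0.77, 2.02, -5.29, 13.85, -36.28]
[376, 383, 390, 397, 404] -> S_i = 376 + 7*i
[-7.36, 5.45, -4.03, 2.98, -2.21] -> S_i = -7.36*(-0.74)^i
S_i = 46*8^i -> [46, 368, 2944, 23552, 188416]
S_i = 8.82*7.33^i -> [8.82, 64.65, 473.89, 3473.61, 25461.53]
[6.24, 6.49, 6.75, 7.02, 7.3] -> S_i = 6.24*1.04^i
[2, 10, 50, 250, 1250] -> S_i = 2*5^i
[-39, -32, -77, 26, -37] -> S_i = Random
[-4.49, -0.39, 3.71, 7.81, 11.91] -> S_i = -4.49 + 4.10*i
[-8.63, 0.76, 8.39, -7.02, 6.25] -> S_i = Random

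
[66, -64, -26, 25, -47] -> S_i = Random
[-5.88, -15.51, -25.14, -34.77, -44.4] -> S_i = -5.88 + -9.63*i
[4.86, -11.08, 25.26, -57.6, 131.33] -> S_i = 4.86*(-2.28)^i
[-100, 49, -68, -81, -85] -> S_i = Random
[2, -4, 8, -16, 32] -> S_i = 2*-2^i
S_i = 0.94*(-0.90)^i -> [0.94, -0.85, 0.76, -0.69, 0.62]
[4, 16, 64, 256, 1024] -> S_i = 4*4^i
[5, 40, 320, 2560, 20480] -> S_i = 5*8^i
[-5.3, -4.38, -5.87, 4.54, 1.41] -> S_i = Random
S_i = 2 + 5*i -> [2, 7, 12, 17, 22]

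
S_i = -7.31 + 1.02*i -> [-7.31, -6.29, -5.27, -4.25, -3.23]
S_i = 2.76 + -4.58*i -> [2.76, -1.82, -6.4, -10.98, -15.56]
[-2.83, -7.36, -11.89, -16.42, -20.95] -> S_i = -2.83 + -4.53*i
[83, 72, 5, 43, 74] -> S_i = Random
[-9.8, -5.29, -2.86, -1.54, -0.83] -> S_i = -9.80*0.54^i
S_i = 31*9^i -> [31, 279, 2511, 22599, 203391]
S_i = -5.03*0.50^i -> [-5.03, -2.52, -1.26, -0.63, -0.31]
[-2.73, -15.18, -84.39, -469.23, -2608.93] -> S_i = -2.73*5.56^i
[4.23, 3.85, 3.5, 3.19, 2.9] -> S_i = 4.23*0.91^i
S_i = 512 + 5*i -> [512, 517, 522, 527, 532]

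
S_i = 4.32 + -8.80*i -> [4.32, -4.48, -13.28, -22.08, -30.88]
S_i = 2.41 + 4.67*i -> [2.41, 7.08, 11.75, 16.42, 21.09]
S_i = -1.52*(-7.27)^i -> [-1.52, 11.05, -80.34, 584.05, -4246.01]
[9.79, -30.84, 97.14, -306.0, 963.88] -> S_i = 9.79*(-3.15)^i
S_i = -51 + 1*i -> [-51, -50, -49, -48, -47]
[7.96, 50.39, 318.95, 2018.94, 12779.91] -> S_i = 7.96*6.33^i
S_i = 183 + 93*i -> [183, 276, 369, 462, 555]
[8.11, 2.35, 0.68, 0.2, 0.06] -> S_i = 8.11*0.29^i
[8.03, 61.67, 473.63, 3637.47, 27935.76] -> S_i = 8.03*7.68^i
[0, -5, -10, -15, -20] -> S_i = 0 + -5*i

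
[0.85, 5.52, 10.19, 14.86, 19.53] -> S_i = 0.85 + 4.67*i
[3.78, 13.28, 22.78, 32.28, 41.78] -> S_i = 3.78 + 9.50*i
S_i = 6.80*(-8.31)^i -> [6.8, -56.51, 469.58, -3902.22, 32427.47]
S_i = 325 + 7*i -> [325, 332, 339, 346, 353]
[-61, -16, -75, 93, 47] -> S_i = Random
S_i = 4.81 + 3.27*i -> [4.81, 8.08, 11.35, 14.62, 17.89]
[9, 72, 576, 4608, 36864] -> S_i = 9*8^i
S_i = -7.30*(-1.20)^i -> [-7.3, 8.76, -10.51, 12.61, -15.14]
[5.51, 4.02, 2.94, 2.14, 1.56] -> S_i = 5.51*0.73^i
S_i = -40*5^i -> [-40, -200, -1000, -5000, -25000]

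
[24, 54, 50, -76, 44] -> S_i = Random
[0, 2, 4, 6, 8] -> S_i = 0 + 2*i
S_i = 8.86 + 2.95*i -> [8.86, 11.81, 14.76, 17.71, 20.66]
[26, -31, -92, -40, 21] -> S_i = Random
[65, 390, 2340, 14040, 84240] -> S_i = 65*6^i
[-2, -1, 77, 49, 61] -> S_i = Random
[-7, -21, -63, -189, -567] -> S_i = -7*3^i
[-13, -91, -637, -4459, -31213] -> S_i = -13*7^i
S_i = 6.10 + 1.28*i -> [6.1, 7.38, 8.66, 9.94, 11.22]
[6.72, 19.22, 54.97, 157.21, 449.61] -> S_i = 6.72*2.86^i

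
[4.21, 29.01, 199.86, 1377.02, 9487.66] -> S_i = 4.21*6.89^i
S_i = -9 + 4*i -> [-9, -5, -1, 3, 7]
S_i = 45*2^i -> [45, 90, 180, 360, 720]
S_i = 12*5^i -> [12, 60, 300, 1500, 7500]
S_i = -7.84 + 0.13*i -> [-7.84, -7.71, -7.58, -7.45, -7.32]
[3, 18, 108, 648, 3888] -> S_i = 3*6^i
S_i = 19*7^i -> [19, 133, 931, 6517, 45619]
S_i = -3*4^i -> [-3, -12, -48, -192, -768]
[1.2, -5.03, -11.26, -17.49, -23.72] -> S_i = 1.20 + -6.23*i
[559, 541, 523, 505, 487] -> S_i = 559 + -18*i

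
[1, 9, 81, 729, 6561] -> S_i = 1*9^i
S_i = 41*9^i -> [41, 369, 3321, 29889, 269001]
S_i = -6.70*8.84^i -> [-6.7, -59.23, -523.58, -4628.41, -40915.12]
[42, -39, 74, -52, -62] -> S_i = Random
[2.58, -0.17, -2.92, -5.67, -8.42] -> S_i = 2.58 + -2.75*i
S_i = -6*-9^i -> [-6, 54, -486, 4374, -39366]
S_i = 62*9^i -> [62, 558, 5022, 45198, 406782]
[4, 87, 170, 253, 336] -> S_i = 4 + 83*i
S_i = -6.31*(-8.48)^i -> [-6.31, 53.51, -453.75, 3847.84, -32629.68]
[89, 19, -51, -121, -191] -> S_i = 89 + -70*i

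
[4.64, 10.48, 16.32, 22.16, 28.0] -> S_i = 4.64 + 5.84*i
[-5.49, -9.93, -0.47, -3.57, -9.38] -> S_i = Random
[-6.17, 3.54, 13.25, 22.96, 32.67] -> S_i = -6.17 + 9.71*i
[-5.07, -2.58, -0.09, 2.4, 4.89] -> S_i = -5.07 + 2.49*i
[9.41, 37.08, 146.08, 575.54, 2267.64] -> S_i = 9.41*3.94^i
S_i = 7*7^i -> [7, 49, 343, 2401, 16807]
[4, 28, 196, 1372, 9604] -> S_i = 4*7^i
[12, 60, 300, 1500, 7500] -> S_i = 12*5^i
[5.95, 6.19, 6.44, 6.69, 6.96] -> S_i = 5.95*1.04^i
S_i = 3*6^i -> [3, 18, 108, 648, 3888]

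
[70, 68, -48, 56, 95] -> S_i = Random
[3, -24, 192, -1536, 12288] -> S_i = 3*-8^i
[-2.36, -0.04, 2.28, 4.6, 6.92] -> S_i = -2.36 + 2.32*i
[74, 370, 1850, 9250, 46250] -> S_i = 74*5^i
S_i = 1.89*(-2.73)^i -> [1.89, -5.16, 14.09, -38.45, 104.98]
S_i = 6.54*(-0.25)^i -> [6.54, -1.64, 0.41, -0.1, 0.03]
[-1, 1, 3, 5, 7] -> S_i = -1 + 2*i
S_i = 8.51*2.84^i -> [8.51, 24.17, 68.64, 194.93, 553.61]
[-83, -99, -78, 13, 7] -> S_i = Random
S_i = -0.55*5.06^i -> [-0.55, -2.78, -14.08, -71.25, -360.55]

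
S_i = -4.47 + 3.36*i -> [-4.47, -1.11, 2.25, 5.61, 8.97]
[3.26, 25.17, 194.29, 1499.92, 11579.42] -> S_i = 3.26*7.72^i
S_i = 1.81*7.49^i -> [1.81, 13.56, 101.54, 760.54, 5696.47]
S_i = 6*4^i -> [6, 24, 96, 384, 1536]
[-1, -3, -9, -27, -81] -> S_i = -1*3^i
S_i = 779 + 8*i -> [779, 787, 795, 803, 811]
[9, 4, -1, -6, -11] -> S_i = 9 + -5*i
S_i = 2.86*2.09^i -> [2.86, 5.98, 12.49, 26.11, 54.57]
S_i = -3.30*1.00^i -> [-3.3, -3.3, -3.3, -3.3, -3.3]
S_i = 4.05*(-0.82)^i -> [4.05, -3.32, 2.72, -2.23, 1.83]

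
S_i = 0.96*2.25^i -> [0.96, 2.16, 4.86, 10.93, 24.6]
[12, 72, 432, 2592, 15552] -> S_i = 12*6^i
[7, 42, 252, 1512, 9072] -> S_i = 7*6^i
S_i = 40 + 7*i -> [40, 47, 54, 61, 68]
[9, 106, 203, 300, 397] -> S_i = 9 + 97*i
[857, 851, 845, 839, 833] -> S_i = 857 + -6*i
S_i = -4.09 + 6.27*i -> [-4.09, 2.18, 8.45, 14.72, 20.99]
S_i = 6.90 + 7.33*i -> [6.9, 14.23, 21.56, 28.89, 36.22]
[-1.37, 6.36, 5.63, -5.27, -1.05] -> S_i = Random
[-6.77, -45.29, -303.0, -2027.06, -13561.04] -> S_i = -6.77*6.69^i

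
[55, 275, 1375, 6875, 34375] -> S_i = 55*5^i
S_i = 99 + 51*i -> [99, 150, 201, 252, 303]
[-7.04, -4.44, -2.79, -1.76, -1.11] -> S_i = -7.04*0.63^i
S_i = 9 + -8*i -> [9, 1, -7, -15, -23]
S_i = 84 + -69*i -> [84, 15, -54, -123, -192]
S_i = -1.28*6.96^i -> [-1.28, -8.91, -62.01, -431.56, -3003.63]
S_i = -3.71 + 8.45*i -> [-3.71, 4.74, 13.19, 21.64, 30.09]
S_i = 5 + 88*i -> [5, 93, 181, 269, 357]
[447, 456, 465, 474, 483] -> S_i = 447 + 9*i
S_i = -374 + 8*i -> [-374, -366, -358, -350, -342]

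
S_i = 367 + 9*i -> [367, 376, 385, 394, 403]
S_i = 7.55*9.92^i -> [7.55, 74.9, 742.97, 7370.25, 73112.84]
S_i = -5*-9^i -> [-5, 45, -405, 3645, -32805]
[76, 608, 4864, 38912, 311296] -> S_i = 76*8^i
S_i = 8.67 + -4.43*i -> [8.67, 4.24, -0.19, -4.62, -9.05]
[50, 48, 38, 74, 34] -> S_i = Random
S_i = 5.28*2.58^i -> [5.28, 13.62, 35.15, 90.68, 233.94]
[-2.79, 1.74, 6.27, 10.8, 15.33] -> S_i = -2.79 + 4.53*i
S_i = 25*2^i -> [25, 50, 100, 200, 400]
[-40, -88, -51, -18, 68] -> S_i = Random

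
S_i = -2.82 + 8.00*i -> [-2.82, 5.18, 13.18, 21.18, 29.18]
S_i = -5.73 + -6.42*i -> [-5.73, -12.15, -18.57, -24.99, -31.41]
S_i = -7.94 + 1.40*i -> [-7.94, -6.54, -5.14, -3.74, -2.34]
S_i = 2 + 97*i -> [2, 99, 196, 293, 390]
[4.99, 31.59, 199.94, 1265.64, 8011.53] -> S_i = 4.99*6.33^i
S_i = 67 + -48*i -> [67, 19, -29, -77, -125]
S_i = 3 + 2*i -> [3, 5, 7, 9, 11]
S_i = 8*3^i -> [8, 24, 72, 216, 648]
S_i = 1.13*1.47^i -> [1.13, 1.66, 2.44, 3.59, 5.28]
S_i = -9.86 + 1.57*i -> [-9.86, -8.29, -6.72, -5.15, -3.58]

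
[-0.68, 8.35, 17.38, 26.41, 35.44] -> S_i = -0.68 + 9.03*i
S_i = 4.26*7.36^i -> [4.26, 31.35, 230.76, 1698.41, 12500.31]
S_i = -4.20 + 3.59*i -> [-4.2, -0.61, 2.98, 6.57, 10.16]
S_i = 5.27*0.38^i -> [5.27, 2.0, 0.76, 0.29, 0.11]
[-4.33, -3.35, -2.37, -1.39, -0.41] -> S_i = -4.33 + 0.98*i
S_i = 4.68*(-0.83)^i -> [4.68, -3.88, 3.22, -2.68, 2.22]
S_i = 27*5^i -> [27, 135, 675, 3375, 16875]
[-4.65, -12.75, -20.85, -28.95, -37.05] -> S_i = -4.65 + -8.10*i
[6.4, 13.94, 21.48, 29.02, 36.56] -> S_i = 6.40 + 7.54*i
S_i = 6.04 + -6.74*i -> [6.04, -0.7, -7.44, -14.18, -20.92]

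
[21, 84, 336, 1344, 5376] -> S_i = 21*4^i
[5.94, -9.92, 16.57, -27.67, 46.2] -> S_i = 5.94*(-1.67)^i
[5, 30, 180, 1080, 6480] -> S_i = 5*6^i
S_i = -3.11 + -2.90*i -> [-3.11, -6.01, -8.91, -11.81, -14.71]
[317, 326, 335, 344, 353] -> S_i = 317 + 9*i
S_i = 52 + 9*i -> [52, 61, 70, 79, 88]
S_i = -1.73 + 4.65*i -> [-1.73, 2.92, 7.57, 12.22, 16.87]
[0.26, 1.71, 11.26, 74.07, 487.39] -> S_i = 0.26*6.58^i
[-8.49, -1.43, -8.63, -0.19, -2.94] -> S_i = Random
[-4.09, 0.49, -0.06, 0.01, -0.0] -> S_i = -4.09*(-0.12)^i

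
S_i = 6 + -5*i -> [6, 1, -4, -9, -14]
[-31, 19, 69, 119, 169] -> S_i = -31 + 50*i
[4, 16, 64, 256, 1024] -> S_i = 4*4^i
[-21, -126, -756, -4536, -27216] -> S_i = -21*6^i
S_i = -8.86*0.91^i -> [-8.86, -8.06, -7.34, -6.68, -6.08]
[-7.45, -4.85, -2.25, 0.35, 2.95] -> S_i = -7.45 + 2.60*i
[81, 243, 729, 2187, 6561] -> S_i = 81*3^i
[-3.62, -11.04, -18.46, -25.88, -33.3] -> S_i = -3.62 + -7.42*i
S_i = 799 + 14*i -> [799, 813, 827, 841, 855]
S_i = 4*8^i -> [4, 32, 256, 2048, 16384]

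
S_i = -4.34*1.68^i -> [-4.34, -7.29, -12.25, -20.58, -34.57]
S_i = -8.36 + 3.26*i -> [-8.36, -5.1, -1.84, 1.42, 4.68]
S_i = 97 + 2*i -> [97, 99, 101, 103, 105]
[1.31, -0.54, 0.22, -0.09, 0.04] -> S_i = 1.31*(-0.41)^i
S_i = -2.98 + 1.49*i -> [-2.98, -1.49, 0.0, 1.49, 2.98]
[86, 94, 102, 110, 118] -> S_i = 86 + 8*i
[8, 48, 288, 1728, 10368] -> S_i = 8*6^i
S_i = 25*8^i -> [25, 200, 1600, 12800, 102400]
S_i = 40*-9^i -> [40, -360, 3240, -29160, 262440]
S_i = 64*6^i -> [64, 384, 2304, 13824, 82944]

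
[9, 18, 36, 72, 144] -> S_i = 9*2^i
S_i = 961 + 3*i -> [961, 964, 967, 970, 973]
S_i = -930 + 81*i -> [-930, -849, -768, -687, -606]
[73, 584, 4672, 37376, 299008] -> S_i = 73*8^i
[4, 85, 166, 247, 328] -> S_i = 4 + 81*i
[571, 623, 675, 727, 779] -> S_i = 571 + 52*i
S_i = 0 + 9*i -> [0, 9, 18, 27, 36]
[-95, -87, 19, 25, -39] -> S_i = Random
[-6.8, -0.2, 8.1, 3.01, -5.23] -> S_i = Random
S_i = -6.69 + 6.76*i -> [-6.69, 0.07, 6.83, 13.59, 20.35]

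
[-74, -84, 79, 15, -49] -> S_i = Random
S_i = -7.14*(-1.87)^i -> [-7.14, 13.35, -24.97, 46.69, -87.31]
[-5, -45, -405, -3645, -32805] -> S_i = -5*9^i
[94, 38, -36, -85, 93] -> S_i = Random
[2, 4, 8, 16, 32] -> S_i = 2*2^i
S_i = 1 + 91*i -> [1, 92, 183, 274, 365]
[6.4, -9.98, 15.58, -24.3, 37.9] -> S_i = 6.40*(-1.56)^i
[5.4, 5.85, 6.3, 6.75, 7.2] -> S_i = 5.40 + 0.45*i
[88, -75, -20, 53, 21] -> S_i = Random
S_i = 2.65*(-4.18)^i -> [2.65, -11.08, 46.3, -193.54, 809.0]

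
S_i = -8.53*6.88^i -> [-8.53, -58.69, -403.76, -2777.89, -19111.85]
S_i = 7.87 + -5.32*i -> [7.87, 2.55, -2.77, -8.09, -13.41]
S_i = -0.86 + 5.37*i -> [-0.86, 4.51, 9.88, 15.25, 20.62]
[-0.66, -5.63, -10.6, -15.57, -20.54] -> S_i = -0.66 + -4.97*i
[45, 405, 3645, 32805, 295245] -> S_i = 45*9^i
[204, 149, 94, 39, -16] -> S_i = 204 + -55*i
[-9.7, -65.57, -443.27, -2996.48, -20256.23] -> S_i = -9.70*6.76^i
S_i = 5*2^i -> [5, 10, 20, 40, 80]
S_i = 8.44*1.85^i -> [8.44, 15.61, 28.89, 53.44, 98.86]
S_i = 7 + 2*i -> [7, 9, 11, 13, 15]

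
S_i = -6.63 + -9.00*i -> [-6.63, -15.63, -24.63, -33.63, -42.63]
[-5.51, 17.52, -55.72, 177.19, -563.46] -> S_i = -5.51*(-3.18)^i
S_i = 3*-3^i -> [3, -9, 27, -81, 243]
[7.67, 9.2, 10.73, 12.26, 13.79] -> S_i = 7.67 + 1.53*i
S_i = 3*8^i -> [3, 24, 192, 1536, 12288]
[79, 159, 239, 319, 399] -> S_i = 79 + 80*i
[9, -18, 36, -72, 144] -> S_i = 9*-2^i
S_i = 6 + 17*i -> [6, 23, 40, 57, 74]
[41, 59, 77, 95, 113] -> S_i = 41 + 18*i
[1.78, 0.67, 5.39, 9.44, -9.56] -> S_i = Random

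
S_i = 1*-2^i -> [1, -2, 4, -8, 16]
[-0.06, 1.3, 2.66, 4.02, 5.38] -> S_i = -0.06 + 1.36*i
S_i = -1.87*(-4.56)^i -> [-1.87, 8.53, -38.88, 177.31, -808.54]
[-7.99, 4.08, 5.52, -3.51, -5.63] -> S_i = Random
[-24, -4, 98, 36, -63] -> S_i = Random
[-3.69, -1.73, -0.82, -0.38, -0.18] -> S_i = -3.69*0.47^i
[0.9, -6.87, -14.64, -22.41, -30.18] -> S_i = 0.90 + -7.77*i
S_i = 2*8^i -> [2, 16, 128, 1024, 8192]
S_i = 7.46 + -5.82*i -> [7.46, 1.64, -4.18, -10.0, -15.82]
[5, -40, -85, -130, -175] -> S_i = 5 + -45*i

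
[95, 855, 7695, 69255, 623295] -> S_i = 95*9^i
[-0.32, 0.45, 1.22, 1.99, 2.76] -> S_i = -0.32 + 0.77*i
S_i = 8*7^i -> [8, 56, 392, 2744, 19208]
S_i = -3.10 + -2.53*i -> [-3.1, -5.63, -8.16, -10.69, -13.22]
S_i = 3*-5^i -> [3, -15, 75, -375, 1875]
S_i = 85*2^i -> [85, 170, 340, 680, 1360]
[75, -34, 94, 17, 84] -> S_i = Random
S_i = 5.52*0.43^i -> [5.52, 2.37, 1.02, 0.44, 0.19]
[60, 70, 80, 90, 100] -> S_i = 60 + 10*i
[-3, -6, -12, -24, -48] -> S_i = -3*2^i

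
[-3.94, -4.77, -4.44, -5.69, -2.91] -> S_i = Random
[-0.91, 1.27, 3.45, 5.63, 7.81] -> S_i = -0.91 + 2.18*i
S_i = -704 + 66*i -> [-704, -638, -572, -506, -440]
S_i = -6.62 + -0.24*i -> [-6.62, -6.86, -7.1, -7.34, -7.58]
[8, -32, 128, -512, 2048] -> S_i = 8*-4^i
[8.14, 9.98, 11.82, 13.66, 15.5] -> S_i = 8.14 + 1.84*i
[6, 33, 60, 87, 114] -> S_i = 6 + 27*i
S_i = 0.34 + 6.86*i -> [0.34, 7.2, 14.06, 20.92, 27.78]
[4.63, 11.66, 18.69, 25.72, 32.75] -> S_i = 4.63 + 7.03*i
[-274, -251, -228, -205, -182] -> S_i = -274 + 23*i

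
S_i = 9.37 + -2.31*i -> [9.37, 7.06, 4.75, 2.44, 0.13]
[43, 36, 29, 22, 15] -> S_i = 43 + -7*i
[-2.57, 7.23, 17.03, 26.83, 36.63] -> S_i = -2.57 + 9.80*i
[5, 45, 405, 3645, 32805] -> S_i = 5*9^i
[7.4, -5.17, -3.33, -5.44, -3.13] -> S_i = Random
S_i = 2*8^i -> [2, 16, 128, 1024, 8192]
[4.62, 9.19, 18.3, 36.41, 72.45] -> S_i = 4.62*1.99^i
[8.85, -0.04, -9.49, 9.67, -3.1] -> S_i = Random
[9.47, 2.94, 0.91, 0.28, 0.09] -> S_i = 9.47*0.31^i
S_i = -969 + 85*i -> [-969, -884, -799, -714, -629]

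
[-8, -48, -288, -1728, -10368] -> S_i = -8*6^i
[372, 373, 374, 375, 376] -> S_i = 372 + 1*i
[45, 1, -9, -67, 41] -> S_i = Random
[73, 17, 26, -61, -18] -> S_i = Random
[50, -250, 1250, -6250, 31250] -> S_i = 50*-5^i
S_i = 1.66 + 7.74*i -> [1.66, 9.4, 17.14, 24.88, 32.62]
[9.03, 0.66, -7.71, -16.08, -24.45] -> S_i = 9.03 + -8.37*i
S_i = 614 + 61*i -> [614, 675, 736, 797, 858]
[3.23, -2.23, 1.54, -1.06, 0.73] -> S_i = 3.23*(-0.69)^i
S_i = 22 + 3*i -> [22, 25, 28, 31, 34]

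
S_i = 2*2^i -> [2, 4, 8, 16, 32]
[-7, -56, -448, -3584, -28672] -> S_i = -7*8^i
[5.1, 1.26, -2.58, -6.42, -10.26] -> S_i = 5.10 + -3.84*i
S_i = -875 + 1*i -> [-875, -874, -873, -872, -871]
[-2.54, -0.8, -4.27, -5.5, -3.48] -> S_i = Random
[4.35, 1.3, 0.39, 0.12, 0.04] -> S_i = 4.35*0.30^i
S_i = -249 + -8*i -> [-249, -257, -265, -273, -281]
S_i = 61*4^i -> [61, 244, 976, 3904, 15616]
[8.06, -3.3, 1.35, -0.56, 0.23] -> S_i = 8.06*(-0.41)^i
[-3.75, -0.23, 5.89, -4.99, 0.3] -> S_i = Random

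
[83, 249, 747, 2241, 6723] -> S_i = 83*3^i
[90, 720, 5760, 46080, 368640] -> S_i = 90*8^i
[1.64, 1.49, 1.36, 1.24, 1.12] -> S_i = 1.64*0.91^i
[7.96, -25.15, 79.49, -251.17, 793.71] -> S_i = 7.96*(-3.16)^i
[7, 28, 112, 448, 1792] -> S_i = 7*4^i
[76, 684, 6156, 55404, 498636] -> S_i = 76*9^i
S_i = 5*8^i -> [5, 40, 320, 2560, 20480]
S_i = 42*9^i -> [42, 378, 3402, 30618, 275562]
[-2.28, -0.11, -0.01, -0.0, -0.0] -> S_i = -2.28*0.05^i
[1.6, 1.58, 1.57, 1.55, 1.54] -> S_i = 1.60*0.99^i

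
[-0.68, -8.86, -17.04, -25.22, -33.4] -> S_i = -0.68 + -8.18*i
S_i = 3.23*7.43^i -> [3.23, 24.0, 178.31, 1324.86, 9843.69]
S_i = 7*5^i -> [7, 35, 175, 875, 4375]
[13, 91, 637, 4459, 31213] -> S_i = 13*7^i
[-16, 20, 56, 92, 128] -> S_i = -16 + 36*i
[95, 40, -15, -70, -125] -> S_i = 95 + -55*i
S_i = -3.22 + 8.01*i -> [-3.22, 4.79, 12.8, 20.81, 28.82]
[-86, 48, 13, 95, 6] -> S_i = Random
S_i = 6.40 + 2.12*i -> [6.4, 8.52, 10.64, 12.76, 14.88]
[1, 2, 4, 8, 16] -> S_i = 1*2^i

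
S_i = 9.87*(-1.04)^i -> [9.87, -10.26, 10.68, -11.1, 11.55]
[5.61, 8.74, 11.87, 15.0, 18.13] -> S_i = 5.61 + 3.13*i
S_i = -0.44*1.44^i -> [-0.44, -0.63, -0.91, -1.31, -1.89]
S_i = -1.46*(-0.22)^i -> [-1.46, 0.32, -0.07, 0.02, -0.0]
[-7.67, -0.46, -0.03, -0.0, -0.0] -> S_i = -7.67*0.06^i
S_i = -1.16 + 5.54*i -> [-1.16, 4.38, 9.92, 15.46, 21.0]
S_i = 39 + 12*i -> [39, 51, 63, 75, 87]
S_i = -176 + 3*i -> [-176, -173, -170, -167, -164]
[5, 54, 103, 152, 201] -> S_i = 5 + 49*i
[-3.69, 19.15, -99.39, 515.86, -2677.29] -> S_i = -3.69*(-5.19)^i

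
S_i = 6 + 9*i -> [6, 15, 24, 33, 42]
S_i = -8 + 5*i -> [-8, -3, 2, 7, 12]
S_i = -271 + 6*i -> [-271, -265, -259, -253, -247]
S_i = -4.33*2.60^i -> [-4.33, -11.26, -29.27, -76.1, -197.87]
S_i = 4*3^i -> [4, 12, 36, 108, 324]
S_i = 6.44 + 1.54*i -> [6.44, 7.98, 9.52, 11.06, 12.6]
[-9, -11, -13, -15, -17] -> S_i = -9 + -2*i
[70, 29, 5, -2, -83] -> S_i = Random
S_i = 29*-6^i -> [29, -174, 1044, -6264, 37584]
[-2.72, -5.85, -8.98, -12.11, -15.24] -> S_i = -2.72 + -3.13*i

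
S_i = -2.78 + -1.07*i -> [-2.78, -3.85, -4.92, -5.99, -7.06]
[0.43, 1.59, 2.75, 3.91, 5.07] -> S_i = 0.43 + 1.16*i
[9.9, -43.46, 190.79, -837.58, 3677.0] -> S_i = 9.90*(-4.39)^i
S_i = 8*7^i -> [8, 56, 392, 2744, 19208]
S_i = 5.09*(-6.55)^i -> [5.09, -33.34, 218.37, -1430.35, 9368.78]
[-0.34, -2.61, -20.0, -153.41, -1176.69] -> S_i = -0.34*7.67^i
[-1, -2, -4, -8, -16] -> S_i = -1*2^i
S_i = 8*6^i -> [8, 48, 288, 1728, 10368]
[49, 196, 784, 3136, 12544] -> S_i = 49*4^i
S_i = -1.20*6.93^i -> [-1.2, -8.32, -57.63, -399.38, -2767.67]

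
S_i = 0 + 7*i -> [0, 7, 14, 21, 28]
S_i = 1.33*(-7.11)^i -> [1.33, -9.46, 67.23, -478.04, 3398.83]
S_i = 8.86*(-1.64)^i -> [8.86, -14.53, 23.83, -39.08, 64.09]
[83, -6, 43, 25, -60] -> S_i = Random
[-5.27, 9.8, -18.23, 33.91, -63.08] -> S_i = -5.27*(-1.86)^i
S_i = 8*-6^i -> [8, -48, 288, -1728, 10368]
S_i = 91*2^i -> [91, 182, 364, 728, 1456]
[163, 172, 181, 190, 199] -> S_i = 163 + 9*i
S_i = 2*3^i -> [2, 6, 18, 54, 162]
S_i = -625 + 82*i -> [-625, -543, -461, -379, -297]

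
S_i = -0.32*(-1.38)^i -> [-0.32, 0.44, -0.61, 0.84, -1.16]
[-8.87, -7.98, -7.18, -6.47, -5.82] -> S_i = -8.87*0.90^i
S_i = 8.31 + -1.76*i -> [8.31, 6.55, 4.79, 3.03, 1.27]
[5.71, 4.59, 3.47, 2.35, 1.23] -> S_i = 5.71 + -1.12*i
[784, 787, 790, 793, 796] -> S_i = 784 + 3*i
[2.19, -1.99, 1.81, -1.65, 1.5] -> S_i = 2.19*(-0.91)^i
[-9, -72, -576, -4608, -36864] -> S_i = -9*8^i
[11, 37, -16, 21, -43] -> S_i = Random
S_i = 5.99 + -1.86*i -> [5.99, 4.13, 2.27, 0.41, -1.45]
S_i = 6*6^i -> [6, 36, 216, 1296, 7776]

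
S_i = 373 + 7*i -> [373, 380, 387, 394, 401]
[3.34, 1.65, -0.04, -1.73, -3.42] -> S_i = 3.34 + -1.69*i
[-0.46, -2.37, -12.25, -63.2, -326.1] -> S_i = -0.46*5.16^i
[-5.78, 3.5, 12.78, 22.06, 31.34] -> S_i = -5.78 + 9.28*i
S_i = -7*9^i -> [-7, -63, -567, -5103, -45927]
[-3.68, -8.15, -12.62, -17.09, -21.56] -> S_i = -3.68 + -4.47*i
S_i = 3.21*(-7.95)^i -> [3.21, -25.52, 202.88, -1612.9, 12822.52]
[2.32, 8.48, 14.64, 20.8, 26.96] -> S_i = 2.32 + 6.16*i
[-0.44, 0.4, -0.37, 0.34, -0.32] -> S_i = -0.44*(-0.92)^i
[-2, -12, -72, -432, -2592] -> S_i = -2*6^i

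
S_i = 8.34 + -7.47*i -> [8.34, 0.87, -6.6, -14.07, -21.54]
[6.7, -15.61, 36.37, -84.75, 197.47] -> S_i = 6.70*(-2.33)^i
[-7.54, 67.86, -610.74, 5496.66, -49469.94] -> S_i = -7.54*(-9.00)^i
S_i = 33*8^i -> [33, 264, 2112, 16896, 135168]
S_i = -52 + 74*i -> [-52, 22, 96, 170, 244]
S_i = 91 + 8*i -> [91, 99, 107, 115, 123]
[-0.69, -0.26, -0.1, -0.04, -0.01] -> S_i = -0.69*0.38^i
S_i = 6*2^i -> [6, 12, 24, 48, 96]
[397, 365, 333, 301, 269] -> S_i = 397 + -32*i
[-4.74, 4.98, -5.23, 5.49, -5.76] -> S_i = -4.74*(-1.05)^i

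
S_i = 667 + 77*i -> [667, 744, 821, 898, 975]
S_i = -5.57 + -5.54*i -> [-5.57, -11.11, -16.65, -22.19, -27.73]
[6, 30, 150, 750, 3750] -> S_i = 6*5^i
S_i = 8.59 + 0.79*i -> [8.59, 9.38, 10.17, 10.96, 11.75]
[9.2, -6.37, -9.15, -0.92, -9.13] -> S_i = Random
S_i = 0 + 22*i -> [0, 22, 44, 66, 88]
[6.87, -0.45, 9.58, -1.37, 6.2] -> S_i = Random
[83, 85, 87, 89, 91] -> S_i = 83 + 2*i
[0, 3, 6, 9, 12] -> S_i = 0 + 3*i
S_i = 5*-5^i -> [5, -25, 125, -625, 3125]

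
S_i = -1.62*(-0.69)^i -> [-1.62, 1.12, -0.77, 0.53, -0.37]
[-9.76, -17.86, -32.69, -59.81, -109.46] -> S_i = -9.76*1.83^i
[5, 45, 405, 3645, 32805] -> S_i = 5*9^i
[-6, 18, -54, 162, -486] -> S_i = -6*-3^i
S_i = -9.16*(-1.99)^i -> [-9.16, 18.23, -36.27, 72.19, -143.65]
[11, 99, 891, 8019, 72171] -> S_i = 11*9^i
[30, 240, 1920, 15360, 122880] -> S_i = 30*8^i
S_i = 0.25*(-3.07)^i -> [0.25, -0.77, 2.36, -7.23, 22.21]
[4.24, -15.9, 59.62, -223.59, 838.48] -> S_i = 4.24*(-3.75)^i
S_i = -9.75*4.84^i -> [-9.75, -47.19, -228.4, -1105.45, -5350.4]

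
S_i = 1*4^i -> [1, 4, 16, 64, 256]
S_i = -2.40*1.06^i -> [-2.4, -2.54, -2.7, -2.86, -3.03]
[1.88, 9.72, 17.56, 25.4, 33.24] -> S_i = 1.88 + 7.84*i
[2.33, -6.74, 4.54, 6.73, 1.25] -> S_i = Random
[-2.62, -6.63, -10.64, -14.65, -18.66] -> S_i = -2.62 + -4.01*i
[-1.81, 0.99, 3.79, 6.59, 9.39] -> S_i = -1.81 + 2.80*i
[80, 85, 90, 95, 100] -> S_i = 80 + 5*i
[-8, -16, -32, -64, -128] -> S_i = -8*2^i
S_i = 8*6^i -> [8, 48, 288, 1728, 10368]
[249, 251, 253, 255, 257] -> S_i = 249 + 2*i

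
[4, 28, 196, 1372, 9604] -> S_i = 4*7^i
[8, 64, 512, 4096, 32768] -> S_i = 8*8^i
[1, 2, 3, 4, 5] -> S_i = 1 + 1*i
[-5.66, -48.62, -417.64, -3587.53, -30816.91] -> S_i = -5.66*8.59^i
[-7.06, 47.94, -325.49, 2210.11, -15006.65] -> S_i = -7.06*(-6.79)^i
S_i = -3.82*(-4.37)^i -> [-3.82, 16.69, -72.95, 318.79, -1393.12]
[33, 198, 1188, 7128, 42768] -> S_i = 33*6^i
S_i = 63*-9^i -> [63, -567, 5103, -45927, 413343]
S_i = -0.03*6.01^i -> [-0.03, -0.18, -1.08, -6.51, -39.14]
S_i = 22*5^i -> [22, 110, 550, 2750, 13750]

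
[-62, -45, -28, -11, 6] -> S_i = -62 + 17*i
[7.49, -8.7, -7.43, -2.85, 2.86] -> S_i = Random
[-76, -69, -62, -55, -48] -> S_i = -76 + 7*i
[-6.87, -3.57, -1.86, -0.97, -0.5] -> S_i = -6.87*0.52^i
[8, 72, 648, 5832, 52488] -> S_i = 8*9^i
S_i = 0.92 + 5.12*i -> [0.92, 6.04, 11.16, 16.28, 21.4]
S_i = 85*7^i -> [85, 595, 4165, 29155, 204085]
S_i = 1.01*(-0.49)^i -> [1.01, -0.49, 0.24, -0.12, 0.06]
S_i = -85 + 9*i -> [-85, -76, -67, -58, -49]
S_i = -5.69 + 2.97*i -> [-5.69, -2.72, 0.25, 3.22, 6.19]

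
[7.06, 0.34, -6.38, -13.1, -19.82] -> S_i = 7.06 + -6.72*i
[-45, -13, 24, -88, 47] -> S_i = Random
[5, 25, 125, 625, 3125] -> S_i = 5*5^i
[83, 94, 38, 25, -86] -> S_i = Random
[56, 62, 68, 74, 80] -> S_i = 56 + 6*i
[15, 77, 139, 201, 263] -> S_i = 15 + 62*i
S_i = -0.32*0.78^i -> [-0.32, -0.25, -0.19, -0.15, -0.12]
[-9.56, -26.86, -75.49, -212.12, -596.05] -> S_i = -9.56*2.81^i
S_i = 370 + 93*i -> [370, 463, 556, 649, 742]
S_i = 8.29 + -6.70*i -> [8.29, 1.59, -5.11, -11.81, -18.51]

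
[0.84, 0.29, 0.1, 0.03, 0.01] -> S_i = 0.84*0.34^i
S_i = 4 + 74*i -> [4, 78, 152, 226, 300]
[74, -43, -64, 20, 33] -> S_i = Random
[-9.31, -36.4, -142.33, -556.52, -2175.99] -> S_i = -9.31*3.91^i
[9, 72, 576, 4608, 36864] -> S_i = 9*8^i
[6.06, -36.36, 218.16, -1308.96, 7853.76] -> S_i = 6.06*(-6.00)^i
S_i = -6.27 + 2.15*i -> [-6.27, -4.12, -1.97, 0.18, 2.33]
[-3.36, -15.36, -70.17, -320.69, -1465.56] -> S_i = -3.36*4.57^i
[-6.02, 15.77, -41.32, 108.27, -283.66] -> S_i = -6.02*(-2.62)^i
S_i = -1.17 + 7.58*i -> [-1.17, 6.41, 13.99, 21.57, 29.15]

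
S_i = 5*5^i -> [5, 25, 125, 625, 3125]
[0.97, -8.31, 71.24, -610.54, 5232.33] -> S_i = 0.97*(-8.57)^i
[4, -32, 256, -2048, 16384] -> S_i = 4*-8^i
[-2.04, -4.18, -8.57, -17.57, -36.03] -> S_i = -2.04*2.05^i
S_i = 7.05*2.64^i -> [7.05, 18.61, 49.14, 129.72, 342.46]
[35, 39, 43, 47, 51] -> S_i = 35 + 4*i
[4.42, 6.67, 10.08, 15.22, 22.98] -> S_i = 4.42*1.51^i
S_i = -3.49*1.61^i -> [-3.49, -5.62, -9.05, -14.56, -23.45]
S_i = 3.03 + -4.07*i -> [3.03, -1.04, -5.11, -9.18, -13.25]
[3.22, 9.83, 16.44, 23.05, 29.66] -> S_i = 3.22 + 6.61*i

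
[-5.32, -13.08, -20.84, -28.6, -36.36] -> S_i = -5.32 + -7.76*i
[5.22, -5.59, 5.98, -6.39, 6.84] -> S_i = 5.22*(-1.07)^i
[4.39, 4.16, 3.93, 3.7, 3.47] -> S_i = 4.39 + -0.23*i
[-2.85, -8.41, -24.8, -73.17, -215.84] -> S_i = -2.85*2.95^i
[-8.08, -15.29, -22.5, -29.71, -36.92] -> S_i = -8.08 + -7.21*i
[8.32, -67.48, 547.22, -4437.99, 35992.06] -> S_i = 8.32*(-8.11)^i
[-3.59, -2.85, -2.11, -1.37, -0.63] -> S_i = -3.59 + 0.74*i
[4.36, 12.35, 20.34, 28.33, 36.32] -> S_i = 4.36 + 7.99*i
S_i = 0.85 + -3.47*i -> [0.85, -2.62, -6.09, -9.56, -13.03]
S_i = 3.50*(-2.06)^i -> [3.5, -7.21, 14.85, -30.6, 63.03]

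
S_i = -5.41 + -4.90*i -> [-5.41, -10.31, -15.21, -20.11, -25.01]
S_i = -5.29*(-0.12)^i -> [-5.29, 0.63, -0.08, 0.01, -0.0]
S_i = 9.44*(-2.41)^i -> [9.44, -22.75, 54.83, -132.14, 318.45]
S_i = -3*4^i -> [-3, -12, -48, -192, -768]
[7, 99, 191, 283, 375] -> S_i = 7 + 92*i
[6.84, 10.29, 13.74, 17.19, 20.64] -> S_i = 6.84 + 3.45*i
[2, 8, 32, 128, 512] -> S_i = 2*4^i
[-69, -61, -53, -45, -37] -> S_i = -69 + 8*i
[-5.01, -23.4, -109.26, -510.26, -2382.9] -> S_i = -5.01*4.67^i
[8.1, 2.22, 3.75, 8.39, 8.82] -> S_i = Random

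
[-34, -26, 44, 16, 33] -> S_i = Random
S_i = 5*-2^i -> [5, -10, 20, -40, 80]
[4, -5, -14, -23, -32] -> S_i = 4 + -9*i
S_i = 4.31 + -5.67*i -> [4.31, -1.36, -7.03, -12.7, -18.37]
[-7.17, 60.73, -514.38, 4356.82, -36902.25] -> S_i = -7.17*(-8.47)^i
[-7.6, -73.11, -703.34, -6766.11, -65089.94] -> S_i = -7.60*9.62^i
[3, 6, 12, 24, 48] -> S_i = 3*2^i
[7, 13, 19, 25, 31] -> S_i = 7 + 6*i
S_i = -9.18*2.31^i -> [-9.18, -21.21, -48.99, -113.16, -261.39]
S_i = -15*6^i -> [-15, -90, -540, -3240, -19440]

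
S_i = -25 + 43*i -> [-25, 18, 61, 104, 147]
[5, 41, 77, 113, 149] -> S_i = 5 + 36*i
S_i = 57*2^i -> [57, 114, 228, 456, 912]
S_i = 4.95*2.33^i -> [4.95, 11.53, 26.87, 62.61, 145.89]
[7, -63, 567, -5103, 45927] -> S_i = 7*-9^i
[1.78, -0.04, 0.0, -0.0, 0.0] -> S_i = 1.78*(-0.02)^i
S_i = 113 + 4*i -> [113, 117, 121, 125, 129]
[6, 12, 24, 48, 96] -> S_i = 6*2^i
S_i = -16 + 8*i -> [-16, -8, 0, 8, 16]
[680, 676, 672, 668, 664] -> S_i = 680 + -4*i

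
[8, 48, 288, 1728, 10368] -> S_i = 8*6^i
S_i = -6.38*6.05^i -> [-6.38, -38.6, -233.52, -1412.82, -8547.56]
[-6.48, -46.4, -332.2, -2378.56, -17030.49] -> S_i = -6.48*7.16^i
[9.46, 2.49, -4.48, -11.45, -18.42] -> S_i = 9.46 + -6.97*i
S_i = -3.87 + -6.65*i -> [-3.87, -10.52, -17.17, -23.82, -30.47]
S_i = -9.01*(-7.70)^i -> [-9.01, 69.38, -534.2, 4113.36, -31672.89]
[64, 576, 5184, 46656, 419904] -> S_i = 64*9^i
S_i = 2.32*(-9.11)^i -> [2.32, -21.14, 192.54, -1754.05, 15979.44]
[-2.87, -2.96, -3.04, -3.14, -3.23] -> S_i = -2.87*1.03^i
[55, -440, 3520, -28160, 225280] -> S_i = 55*-8^i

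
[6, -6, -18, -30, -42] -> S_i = 6 + -12*i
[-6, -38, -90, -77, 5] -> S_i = Random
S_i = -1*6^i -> [-1, -6, -36, -216, -1296]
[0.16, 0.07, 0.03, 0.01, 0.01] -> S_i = 0.16*0.43^i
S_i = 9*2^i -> [9, 18, 36, 72, 144]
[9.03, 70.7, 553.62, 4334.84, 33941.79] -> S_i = 9.03*7.83^i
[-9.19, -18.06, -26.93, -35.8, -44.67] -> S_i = -9.19 + -8.87*i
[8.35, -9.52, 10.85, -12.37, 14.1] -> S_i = 8.35*(-1.14)^i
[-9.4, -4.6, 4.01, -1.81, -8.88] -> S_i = Random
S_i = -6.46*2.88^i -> [-6.46, -18.6, -53.58, -154.32, -444.43]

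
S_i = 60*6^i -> [60, 360, 2160, 12960, 77760]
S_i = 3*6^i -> [3, 18, 108, 648, 3888]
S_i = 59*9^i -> [59, 531, 4779, 43011, 387099]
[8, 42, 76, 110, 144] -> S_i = 8 + 34*i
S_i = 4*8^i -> [4, 32, 256, 2048, 16384]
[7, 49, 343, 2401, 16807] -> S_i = 7*7^i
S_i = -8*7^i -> [-8, -56, -392, -2744, -19208]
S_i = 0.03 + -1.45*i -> [0.03, -1.42, -2.87, -4.32, -5.77]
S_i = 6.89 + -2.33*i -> [6.89, 4.56, 2.23, -0.1, -2.43]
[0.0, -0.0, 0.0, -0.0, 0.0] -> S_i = 0.00*(-4.44)^i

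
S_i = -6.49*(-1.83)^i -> [-6.49, 11.88, -21.73, 39.77, -72.79]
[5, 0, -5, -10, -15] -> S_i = 5 + -5*i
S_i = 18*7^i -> [18, 126, 882, 6174, 43218]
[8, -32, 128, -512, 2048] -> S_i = 8*-4^i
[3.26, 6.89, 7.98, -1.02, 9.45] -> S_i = Random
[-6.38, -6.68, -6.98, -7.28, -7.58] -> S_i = -6.38 + -0.30*i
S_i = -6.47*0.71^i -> [-6.47, -4.59, -3.26, -2.32, -1.64]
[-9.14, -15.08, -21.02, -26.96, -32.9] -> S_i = -9.14 + -5.94*i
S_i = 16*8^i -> [16, 128, 1024, 8192, 65536]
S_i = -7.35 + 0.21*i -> [-7.35, -7.14, -6.93, -6.72, -6.51]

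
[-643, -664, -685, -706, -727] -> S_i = -643 + -21*i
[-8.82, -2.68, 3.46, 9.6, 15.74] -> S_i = -8.82 + 6.14*i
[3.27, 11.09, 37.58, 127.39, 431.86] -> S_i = 3.27*3.39^i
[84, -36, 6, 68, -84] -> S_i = Random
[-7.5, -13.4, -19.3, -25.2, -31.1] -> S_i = -7.50 + -5.90*i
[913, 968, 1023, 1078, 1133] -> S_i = 913 + 55*i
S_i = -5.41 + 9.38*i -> [-5.41, 3.97, 13.35, 22.73, 32.11]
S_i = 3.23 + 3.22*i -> [3.23, 6.45, 9.67, 12.89, 16.11]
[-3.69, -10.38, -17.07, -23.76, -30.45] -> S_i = -3.69 + -6.69*i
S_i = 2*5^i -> [2, 10, 50, 250, 1250]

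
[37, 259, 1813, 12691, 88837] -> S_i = 37*7^i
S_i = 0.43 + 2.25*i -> [0.43, 2.68, 4.93, 7.18, 9.43]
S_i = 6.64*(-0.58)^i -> [6.64, -3.85, 2.23, -1.3, 0.75]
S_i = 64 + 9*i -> [64, 73, 82, 91, 100]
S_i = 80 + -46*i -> [80, 34, -12, -58, -104]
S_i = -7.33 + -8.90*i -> [-7.33, -16.23, -25.13, -34.03, -42.93]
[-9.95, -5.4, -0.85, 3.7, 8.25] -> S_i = -9.95 + 4.55*i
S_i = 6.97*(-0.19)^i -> [6.97, -1.32, 0.25, -0.05, 0.01]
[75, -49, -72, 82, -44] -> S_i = Random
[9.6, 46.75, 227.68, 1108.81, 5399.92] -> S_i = 9.60*4.87^i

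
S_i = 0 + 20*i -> [0, 20, 40, 60, 80]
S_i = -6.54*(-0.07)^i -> [-6.54, 0.46, -0.03, 0.0, -0.0]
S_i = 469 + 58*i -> [469, 527, 585, 643, 701]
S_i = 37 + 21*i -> [37, 58, 79, 100, 121]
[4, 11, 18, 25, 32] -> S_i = 4 + 7*i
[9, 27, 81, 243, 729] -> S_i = 9*3^i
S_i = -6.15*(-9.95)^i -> [-6.15, 61.19, -608.87, 6058.21, -60279.19]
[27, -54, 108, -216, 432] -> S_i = 27*-2^i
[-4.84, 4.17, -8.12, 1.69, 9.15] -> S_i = Random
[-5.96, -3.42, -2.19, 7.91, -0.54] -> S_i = Random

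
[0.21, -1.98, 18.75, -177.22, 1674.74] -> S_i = 0.21*(-9.45)^i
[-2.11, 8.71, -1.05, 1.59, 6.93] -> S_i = Random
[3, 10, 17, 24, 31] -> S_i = 3 + 7*i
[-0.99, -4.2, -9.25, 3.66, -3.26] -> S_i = Random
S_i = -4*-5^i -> [-4, 20, -100, 500, -2500]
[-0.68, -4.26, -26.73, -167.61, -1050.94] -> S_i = -0.68*6.27^i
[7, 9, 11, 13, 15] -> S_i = 7 + 2*i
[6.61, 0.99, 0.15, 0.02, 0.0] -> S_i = 6.61*0.15^i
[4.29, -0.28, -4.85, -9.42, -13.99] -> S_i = 4.29 + -4.57*i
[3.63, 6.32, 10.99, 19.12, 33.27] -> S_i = 3.63*1.74^i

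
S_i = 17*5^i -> [17, 85, 425, 2125, 10625]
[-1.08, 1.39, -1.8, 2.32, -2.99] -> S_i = -1.08*(-1.29)^i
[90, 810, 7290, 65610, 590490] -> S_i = 90*9^i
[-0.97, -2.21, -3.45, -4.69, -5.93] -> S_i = -0.97 + -1.24*i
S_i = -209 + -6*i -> [-209, -215, -221, -227, -233]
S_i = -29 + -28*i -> [-29, -57, -85, -113, -141]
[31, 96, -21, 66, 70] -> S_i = Random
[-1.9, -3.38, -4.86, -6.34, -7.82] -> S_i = -1.90 + -1.48*i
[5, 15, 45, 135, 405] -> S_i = 5*3^i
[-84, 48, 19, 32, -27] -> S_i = Random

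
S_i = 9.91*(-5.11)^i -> [9.91, -50.64, 258.77, -1322.32, 6757.05]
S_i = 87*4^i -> [87, 348, 1392, 5568, 22272]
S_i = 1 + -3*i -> [1, -2, -5, -8, -11]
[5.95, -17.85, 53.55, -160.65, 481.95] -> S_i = 5.95*(-3.00)^i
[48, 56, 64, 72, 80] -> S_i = 48 + 8*i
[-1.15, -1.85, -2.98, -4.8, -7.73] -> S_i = -1.15*1.61^i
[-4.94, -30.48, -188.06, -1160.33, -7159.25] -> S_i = -4.94*6.17^i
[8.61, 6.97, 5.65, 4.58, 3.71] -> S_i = 8.61*0.81^i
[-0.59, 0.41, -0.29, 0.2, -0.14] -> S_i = -0.59*(-0.70)^i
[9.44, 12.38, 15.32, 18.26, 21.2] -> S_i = 9.44 + 2.94*i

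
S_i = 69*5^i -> [69, 345, 1725, 8625, 43125]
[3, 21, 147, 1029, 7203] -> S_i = 3*7^i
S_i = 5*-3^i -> [5, -15, 45, -135, 405]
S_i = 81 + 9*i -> [81, 90, 99, 108, 117]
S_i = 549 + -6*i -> [549, 543, 537, 531, 525]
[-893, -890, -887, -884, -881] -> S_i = -893 + 3*i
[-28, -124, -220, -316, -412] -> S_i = -28 + -96*i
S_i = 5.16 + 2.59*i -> [5.16, 7.75, 10.34, 12.93, 15.52]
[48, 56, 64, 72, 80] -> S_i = 48 + 8*i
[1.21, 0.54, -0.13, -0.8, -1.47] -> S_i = 1.21 + -0.67*i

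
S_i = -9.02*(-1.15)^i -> [-9.02, 10.37, -11.93, 13.72, -15.78]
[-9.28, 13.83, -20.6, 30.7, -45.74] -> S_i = -9.28*(-1.49)^i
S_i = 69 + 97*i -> [69, 166, 263, 360, 457]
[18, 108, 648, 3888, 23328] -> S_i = 18*6^i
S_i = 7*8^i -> [7, 56, 448, 3584, 28672]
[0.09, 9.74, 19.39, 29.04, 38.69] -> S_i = 0.09 + 9.65*i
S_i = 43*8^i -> [43, 344, 2752, 22016, 176128]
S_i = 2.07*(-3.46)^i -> [2.07, -7.16, 24.78, -85.74, 296.67]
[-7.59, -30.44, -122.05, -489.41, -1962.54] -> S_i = -7.59*4.01^i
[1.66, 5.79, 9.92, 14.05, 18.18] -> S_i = 1.66 + 4.13*i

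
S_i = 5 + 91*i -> [5, 96, 187, 278, 369]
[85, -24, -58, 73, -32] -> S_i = Random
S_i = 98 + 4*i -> [98, 102, 106, 110, 114]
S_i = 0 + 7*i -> [0, 7, 14, 21, 28]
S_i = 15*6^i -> [15, 90, 540, 3240, 19440]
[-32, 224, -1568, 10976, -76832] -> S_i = -32*-7^i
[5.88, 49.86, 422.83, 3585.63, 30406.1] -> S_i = 5.88*8.48^i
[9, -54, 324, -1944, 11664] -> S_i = 9*-6^i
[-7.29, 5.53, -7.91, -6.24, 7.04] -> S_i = Random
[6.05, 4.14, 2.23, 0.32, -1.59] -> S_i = 6.05 + -1.91*i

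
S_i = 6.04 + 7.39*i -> [6.04, 13.43, 20.82, 28.21, 35.6]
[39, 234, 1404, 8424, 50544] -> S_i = 39*6^i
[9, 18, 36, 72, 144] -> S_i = 9*2^i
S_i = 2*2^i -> [2, 4, 8, 16, 32]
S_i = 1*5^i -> [1, 5, 25, 125, 625]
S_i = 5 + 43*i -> [5, 48, 91, 134, 177]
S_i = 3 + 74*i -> [3, 77, 151, 225, 299]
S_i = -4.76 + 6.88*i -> [-4.76, 2.12, 9.0, 15.88, 22.76]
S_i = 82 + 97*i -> [82, 179, 276, 373, 470]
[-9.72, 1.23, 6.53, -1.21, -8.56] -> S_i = Random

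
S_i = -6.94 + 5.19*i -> [-6.94, -1.75, 3.44, 8.63, 13.82]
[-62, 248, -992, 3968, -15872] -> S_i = -62*-4^i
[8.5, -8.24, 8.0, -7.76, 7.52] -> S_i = 8.50*(-0.97)^i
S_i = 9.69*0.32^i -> [9.69, 3.1, 0.99, 0.32, 0.1]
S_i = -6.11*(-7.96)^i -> [-6.11, 48.64, -387.14, 3081.63, -24529.77]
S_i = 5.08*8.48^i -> [5.08, 43.08, 365.3, 3097.78, 26269.22]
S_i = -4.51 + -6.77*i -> [-4.51, -11.28, -18.05, -24.82, -31.59]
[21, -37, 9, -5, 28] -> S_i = Random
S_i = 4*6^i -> [4, 24, 144, 864, 5184]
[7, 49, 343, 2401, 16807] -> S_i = 7*7^i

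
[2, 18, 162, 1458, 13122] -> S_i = 2*9^i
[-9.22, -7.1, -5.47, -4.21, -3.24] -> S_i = -9.22*0.77^i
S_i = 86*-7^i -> [86, -602, 4214, -29498, 206486]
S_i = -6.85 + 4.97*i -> [-6.85, -1.88, 3.09, 8.06, 13.03]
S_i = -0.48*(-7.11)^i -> [-0.48, 3.41, -24.27, 172.52, -1226.65]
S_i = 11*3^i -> [11, 33, 99, 297, 891]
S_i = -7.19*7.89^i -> [-7.19, -56.73, -447.59, -3531.51, -27863.58]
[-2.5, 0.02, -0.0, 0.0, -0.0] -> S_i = -2.50*(-0.01)^i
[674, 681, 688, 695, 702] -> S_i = 674 + 7*i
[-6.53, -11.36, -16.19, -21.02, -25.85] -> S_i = -6.53 + -4.83*i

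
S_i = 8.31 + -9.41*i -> [8.31, -1.1, -10.51, -19.92, -29.33]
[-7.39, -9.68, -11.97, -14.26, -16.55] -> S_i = -7.39 + -2.29*i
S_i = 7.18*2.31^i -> [7.18, 16.59, 38.31, 88.5, 204.44]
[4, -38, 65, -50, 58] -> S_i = Random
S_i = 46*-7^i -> [46, -322, 2254, -15778, 110446]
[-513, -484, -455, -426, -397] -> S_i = -513 + 29*i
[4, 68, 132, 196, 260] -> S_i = 4 + 64*i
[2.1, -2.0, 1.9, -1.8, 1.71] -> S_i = 2.10*(-0.95)^i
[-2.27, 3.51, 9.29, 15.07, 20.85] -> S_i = -2.27 + 5.78*i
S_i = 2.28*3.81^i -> [2.28, 8.69, 33.1, 126.1, 480.44]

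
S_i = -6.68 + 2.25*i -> [-6.68, -4.43, -2.18, 0.07, 2.32]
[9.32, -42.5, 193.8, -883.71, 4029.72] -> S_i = 9.32*(-4.56)^i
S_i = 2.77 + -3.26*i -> [2.77, -0.49, -3.75, -7.01, -10.27]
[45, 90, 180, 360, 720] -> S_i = 45*2^i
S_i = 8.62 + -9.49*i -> [8.62, -0.87, -10.36, -19.85, -29.34]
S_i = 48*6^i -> [48, 288, 1728, 10368, 62208]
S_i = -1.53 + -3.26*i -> [-1.53, -4.79, -8.05, -11.31, -14.57]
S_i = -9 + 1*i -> [-9, -8, -7, -6, -5]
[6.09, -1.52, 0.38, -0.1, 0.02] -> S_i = 6.09*(-0.25)^i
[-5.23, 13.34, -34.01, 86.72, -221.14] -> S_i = -5.23*(-2.55)^i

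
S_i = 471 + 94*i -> [471, 565, 659, 753, 847]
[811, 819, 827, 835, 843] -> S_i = 811 + 8*i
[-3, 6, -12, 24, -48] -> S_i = -3*-2^i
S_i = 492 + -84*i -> [492, 408, 324, 240, 156]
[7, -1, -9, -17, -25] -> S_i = 7 + -8*i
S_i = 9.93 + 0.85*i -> [9.93, 10.78, 11.63, 12.48, 13.33]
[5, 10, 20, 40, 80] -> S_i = 5*2^i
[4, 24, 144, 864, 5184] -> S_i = 4*6^i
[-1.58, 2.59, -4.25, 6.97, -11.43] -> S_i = -1.58*(-1.64)^i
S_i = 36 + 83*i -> [36, 119, 202, 285, 368]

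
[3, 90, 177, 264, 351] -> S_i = 3 + 87*i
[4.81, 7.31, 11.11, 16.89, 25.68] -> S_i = 4.81*1.52^i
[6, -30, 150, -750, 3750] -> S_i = 6*-5^i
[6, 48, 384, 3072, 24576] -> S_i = 6*8^i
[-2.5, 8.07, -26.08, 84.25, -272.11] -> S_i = -2.50*(-3.23)^i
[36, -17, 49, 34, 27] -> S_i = Random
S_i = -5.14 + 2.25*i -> [-5.14, -2.89, -0.64, 1.61, 3.86]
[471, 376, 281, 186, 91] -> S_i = 471 + -95*i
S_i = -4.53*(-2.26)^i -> [-4.53, 10.24, -23.14, 52.29, -118.18]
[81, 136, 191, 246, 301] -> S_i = 81 + 55*i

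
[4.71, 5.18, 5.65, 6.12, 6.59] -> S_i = 4.71 + 0.47*i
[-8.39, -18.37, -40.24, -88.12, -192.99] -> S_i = -8.39*2.19^i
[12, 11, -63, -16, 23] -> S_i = Random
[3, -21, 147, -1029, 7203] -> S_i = 3*-7^i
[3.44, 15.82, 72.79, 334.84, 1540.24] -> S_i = 3.44*4.60^i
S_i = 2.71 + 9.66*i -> [2.71, 12.37, 22.03, 31.69, 41.35]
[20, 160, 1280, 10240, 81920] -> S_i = 20*8^i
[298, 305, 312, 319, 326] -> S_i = 298 + 7*i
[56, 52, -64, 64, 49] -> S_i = Random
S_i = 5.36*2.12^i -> [5.36, 11.36, 24.09, 51.07, 108.27]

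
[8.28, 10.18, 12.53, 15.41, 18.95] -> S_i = 8.28*1.23^i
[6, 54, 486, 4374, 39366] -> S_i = 6*9^i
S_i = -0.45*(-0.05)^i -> [-0.45, 0.02, -0.0, 0.0, -0.0]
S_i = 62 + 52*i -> [62, 114, 166, 218, 270]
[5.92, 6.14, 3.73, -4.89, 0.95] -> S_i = Random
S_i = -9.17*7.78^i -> [-9.17, -71.34, -555.05, -4318.25, -33596.01]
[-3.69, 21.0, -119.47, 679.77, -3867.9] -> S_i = -3.69*(-5.69)^i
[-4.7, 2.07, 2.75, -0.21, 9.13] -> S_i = Random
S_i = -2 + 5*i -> [-2, 3, 8, 13, 18]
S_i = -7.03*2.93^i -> [-7.03, -20.6, -60.35, -176.83, -518.11]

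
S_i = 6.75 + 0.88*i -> [6.75, 7.63, 8.51, 9.39, 10.27]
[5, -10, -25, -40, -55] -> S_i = 5 + -15*i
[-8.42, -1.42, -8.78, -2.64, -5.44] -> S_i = Random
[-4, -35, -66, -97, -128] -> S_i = -4 + -31*i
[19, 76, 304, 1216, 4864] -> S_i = 19*4^i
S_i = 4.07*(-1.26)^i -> [4.07, -5.13, 6.46, -8.14, 10.26]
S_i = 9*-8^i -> [9, -72, 576, -4608, 36864]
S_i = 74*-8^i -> [74, -592, 4736, -37888, 303104]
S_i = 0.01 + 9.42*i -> [0.01, 9.43, 18.85, 28.27, 37.69]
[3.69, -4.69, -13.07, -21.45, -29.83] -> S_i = 3.69 + -8.38*i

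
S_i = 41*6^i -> [41, 246, 1476, 8856, 53136]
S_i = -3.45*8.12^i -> [-3.45, -28.01, -227.47, -1847.09, -14998.34]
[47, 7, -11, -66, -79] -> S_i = Random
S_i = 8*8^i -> [8, 64, 512, 4096, 32768]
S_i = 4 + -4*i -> [4, 0, -4, -8, -12]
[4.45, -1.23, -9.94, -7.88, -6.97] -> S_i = Random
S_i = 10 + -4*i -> [10, 6, 2, -2, -6]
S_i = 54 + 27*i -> [54, 81, 108, 135, 162]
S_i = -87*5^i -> [-87, -435, -2175, -10875, -54375]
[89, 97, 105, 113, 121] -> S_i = 89 + 8*i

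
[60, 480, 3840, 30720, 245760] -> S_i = 60*8^i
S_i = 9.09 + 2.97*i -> [9.09, 12.06, 15.03, 18.0, 20.97]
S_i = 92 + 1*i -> [92, 93, 94, 95, 96]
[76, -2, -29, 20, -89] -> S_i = Random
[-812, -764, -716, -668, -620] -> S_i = -812 + 48*i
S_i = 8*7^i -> [8, 56, 392, 2744, 19208]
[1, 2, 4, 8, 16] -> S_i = 1*2^i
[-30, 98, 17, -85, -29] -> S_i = Random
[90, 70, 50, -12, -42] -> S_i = Random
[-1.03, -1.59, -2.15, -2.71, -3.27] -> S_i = -1.03 + -0.56*i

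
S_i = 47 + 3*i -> [47, 50, 53, 56, 59]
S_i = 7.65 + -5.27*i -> [7.65, 2.38, -2.89, -8.16, -13.43]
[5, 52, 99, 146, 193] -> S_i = 5 + 47*i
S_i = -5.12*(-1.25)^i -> [-5.12, 6.4, -8.0, 10.0, -12.5]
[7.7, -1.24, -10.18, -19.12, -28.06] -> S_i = 7.70 + -8.94*i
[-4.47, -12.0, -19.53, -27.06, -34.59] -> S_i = -4.47 + -7.53*i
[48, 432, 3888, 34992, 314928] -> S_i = 48*9^i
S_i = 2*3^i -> [2, 6, 18, 54, 162]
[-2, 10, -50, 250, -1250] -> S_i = -2*-5^i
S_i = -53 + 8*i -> [-53, -45, -37, -29, -21]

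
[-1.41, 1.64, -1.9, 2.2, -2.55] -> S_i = -1.41*(-1.16)^i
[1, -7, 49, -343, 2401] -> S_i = 1*-7^i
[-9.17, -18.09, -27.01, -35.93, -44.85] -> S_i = -9.17 + -8.92*i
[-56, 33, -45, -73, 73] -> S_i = Random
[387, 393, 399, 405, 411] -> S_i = 387 + 6*i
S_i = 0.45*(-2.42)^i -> [0.45, -1.09, 2.64, -6.38, 15.43]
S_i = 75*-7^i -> [75, -525, 3675, -25725, 180075]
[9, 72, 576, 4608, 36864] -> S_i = 9*8^i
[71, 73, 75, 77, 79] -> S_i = 71 + 2*i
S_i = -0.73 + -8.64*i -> [-0.73, -9.37, -18.01, -26.65, -35.29]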